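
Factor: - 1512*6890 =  -2^4*3^3*5^1*7^1*13^1*53^1 = - 10417680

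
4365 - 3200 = 1165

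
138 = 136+2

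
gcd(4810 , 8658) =962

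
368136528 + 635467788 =1003604316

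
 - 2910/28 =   -  1455/14 = - 103.93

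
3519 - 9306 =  - 5787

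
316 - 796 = - 480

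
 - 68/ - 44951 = 68/44951 = 0.00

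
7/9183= 7/9183 = 0.00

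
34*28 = 952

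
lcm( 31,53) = 1643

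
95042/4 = 47521/2 =23760.50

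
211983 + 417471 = 629454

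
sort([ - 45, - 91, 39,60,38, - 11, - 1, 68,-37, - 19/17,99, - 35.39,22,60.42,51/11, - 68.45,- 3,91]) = [ - 91,-68.45, - 45, - 37 , - 35.39, - 11, - 3, - 19/17, - 1, 51/11,22,38,  39,60,  60.42,68 , 91,99 ]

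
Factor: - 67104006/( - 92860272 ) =2^(-3 )*3^(-1)*83^1*127^1*1061^1*644863^( - 1 ) =11184001/15476712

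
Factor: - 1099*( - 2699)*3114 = 9236749914 = 2^1*3^2*7^1*157^1*173^1*2699^1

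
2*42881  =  85762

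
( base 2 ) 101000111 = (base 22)ej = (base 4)11013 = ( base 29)B8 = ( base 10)327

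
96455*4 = 385820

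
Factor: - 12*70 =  - 2^3*3^1 * 5^1*7^1  =  -  840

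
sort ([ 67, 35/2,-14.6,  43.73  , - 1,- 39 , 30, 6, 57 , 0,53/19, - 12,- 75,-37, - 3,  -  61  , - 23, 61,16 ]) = [  -  75,-61,  -  39,- 37, - 23, - 14.6,-12, - 3, - 1, 0,53/19, 6,16, 35/2, 30,43.73 , 57,61, 67 ] 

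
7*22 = 154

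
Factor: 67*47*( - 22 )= - 69278=- 2^1*11^1*47^1*67^1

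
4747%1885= 977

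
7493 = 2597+4896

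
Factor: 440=2^3*5^1*11^1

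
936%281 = 93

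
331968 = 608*546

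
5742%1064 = 422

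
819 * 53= 43407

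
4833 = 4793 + 40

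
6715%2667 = 1381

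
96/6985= 96/6985= 0.01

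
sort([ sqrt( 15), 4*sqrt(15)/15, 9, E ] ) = [4 * sqrt( 15 )/15, E, sqrt( 15),  9]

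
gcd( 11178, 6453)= 27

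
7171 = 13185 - 6014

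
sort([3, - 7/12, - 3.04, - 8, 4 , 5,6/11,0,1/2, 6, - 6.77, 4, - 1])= [ - 8, - 6.77, - 3.04, - 1, - 7/12,  0,1/2,6/11, 3,4 , 4,5 , 6 ]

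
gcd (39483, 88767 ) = 9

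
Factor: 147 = 3^1*7^2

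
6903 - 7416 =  - 513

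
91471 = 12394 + 79077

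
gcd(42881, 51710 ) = 1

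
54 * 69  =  3726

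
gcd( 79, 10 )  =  1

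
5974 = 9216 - 3242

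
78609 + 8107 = 86716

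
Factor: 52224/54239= 2^10*3^1*17^1*73^( - 1)* 743^( - 1) 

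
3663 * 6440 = 23589720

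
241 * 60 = 14460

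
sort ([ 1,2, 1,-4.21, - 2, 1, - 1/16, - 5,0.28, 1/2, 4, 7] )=[ - 5,-4.21, - 2, - 1/16, 0.28, 1/2, 1, 1,1,2,4, 7 ]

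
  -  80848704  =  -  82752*977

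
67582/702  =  33791/351 = 96.27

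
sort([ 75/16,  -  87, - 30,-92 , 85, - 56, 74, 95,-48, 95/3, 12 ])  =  [ - 92, - 87,-56,-48, - 30, 75/16, 12,95/3,74, 85, 95 ]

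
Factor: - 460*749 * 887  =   -305606980 = - 2^2* 5^1*7^1* 23^1*107^1*887^1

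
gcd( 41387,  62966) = 1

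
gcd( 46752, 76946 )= 974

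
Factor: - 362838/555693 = - 2^1*7^1*19^ ( - 1 ) * 53^1*163^1*9749^( - 1 ) = - 120946/185231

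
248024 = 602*412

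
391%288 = 103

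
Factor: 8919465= 3^1 * 5^1*587^1*1013^1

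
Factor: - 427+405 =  - 2^1*11^1 = - 22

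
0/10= 0 = 0.00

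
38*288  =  10944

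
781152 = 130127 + 651025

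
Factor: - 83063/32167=  -  19^(-1) * 1693^( - 1 ) * 83063^1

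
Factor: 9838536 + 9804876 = 19643412 = 2^2*3^1*1636951^1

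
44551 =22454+22097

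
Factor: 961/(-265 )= - 5^( - 1)*31^2 * 53^( - 1 ) 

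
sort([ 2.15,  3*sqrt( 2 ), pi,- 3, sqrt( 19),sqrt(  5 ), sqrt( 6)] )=[-3,2.15,sqrt(5), sqrt( 6), pi,3*sqrt(2 ), sqrt(19) ]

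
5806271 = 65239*89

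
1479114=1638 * 903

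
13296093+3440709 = 16736802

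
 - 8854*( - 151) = 1336954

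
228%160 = 68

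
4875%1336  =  867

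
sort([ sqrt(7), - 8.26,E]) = [ - 8.26,sqrt( 7),E ] 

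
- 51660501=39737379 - 91397880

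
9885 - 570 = 9315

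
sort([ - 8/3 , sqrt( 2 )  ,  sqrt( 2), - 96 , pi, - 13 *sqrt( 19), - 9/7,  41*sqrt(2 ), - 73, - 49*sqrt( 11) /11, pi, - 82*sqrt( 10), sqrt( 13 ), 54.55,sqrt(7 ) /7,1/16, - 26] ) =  [ - 82 * sqrt ( 10), - 96,  -  73, - 13 * sqrt (19), - 26, - 49*sqrt( 11 ) /11, - 8/3 , - 9/7,1/16,sqrt(7)/7,sqrt(2), sqrt( 2 ), pi,pi, sqrt( 13), 54.55, 41*sqrt( 2 ) ]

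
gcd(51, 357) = 51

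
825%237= 114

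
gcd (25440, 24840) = 120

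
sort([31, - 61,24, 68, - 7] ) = [ - 61, - 7,24,31,68]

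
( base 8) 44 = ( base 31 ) 15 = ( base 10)36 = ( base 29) 17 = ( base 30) 16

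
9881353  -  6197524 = 3683829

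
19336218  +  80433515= 99769733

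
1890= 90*21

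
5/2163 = 5/2163 = 0.00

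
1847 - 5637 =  - 3790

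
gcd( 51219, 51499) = 7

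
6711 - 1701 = 5010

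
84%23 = 15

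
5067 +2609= 7676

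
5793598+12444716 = 18238314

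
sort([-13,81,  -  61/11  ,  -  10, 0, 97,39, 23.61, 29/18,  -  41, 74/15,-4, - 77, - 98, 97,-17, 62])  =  [ - 98,-77,-41, - 17, - 13,-10 , - 61/11, - 4, 0, 29/18,  74/15,23.61 , 39 , 62,81, 97, 97 ] 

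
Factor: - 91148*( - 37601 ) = 2^2*19^1*1979^1  *  22787^1 = 3427255948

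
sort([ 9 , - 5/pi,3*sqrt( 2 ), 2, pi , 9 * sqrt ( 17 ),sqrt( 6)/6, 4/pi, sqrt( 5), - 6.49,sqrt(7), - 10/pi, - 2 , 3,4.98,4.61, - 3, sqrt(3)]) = [- 6.49, - 10/pi, -3, - 2, -5/pi,sqrt( 6)/6,4/pi, sqrt( 3 ), 2,sqrt( 5 ), sqrt( 7),3, pi,3*sqrt( 2), 4.61,  4.98, 9, 9 * sqrt( 17 ) ] 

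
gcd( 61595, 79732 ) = 1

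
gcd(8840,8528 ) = 104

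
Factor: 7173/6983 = 3^2*797^1*6983^ ( -1)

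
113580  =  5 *22716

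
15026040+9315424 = 24341464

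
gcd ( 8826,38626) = 2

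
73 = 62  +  11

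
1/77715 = 1/77715 = 0.00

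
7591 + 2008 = 9599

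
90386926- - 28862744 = 119249670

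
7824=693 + 7131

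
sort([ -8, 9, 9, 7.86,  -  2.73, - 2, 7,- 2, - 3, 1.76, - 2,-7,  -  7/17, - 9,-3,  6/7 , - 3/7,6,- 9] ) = [-9, - 9,  -  8, - 7, - 3,-3, - 2.73,  -  2, - 2, - 2,-3/7, - 7/17, 6/7,1.76, 6, 7, 7.86, 9,9 ] 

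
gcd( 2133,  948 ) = 237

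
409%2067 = 409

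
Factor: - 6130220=-2^2*5^1*306511^1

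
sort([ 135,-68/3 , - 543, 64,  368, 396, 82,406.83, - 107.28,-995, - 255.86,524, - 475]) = [ - 995, - 543, - 475,  -  255.86, - 107.28, - 68/3, 64 , 82, 135, 368,  396,406.83, 524]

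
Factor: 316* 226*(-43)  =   -3070888 = - 2^3*43^1* 79^1*113^1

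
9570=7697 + 1873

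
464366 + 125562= 589928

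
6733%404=269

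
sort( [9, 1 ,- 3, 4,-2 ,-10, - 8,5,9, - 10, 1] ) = [  -  10, - 10,  -  8, -3, - 2, 1, 1, 4, 5,  9,9]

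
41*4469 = 183229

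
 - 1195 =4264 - 5459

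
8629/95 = 8629/95 = 90.83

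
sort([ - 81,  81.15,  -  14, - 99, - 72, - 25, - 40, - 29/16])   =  [ - 99, - 81,-72  , - 40, - 25, - 14, - 29/16,81.15 ] 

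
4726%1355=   661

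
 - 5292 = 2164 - 7456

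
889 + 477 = 1366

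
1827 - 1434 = 393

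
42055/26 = 1617 + 1/2 = 1617.50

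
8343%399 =363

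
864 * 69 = 59616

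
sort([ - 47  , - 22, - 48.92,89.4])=[ - 48.92, - 47, - 22 , 89.4] 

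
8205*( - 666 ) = -5464530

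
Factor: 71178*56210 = 2^2*3^1*5^1* 7^1 * 11^1*73^1*11863^1 = 4000915380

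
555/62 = 555/62 = 8.95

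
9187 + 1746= 10933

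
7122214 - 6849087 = 273127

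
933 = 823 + 110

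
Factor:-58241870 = -2^1*5^1*31^1*187877^1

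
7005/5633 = 7005/5633 =1.24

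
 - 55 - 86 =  - 141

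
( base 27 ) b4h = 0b1111111010000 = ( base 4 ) 1333100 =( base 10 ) 8144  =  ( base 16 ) 1fd0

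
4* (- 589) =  -2356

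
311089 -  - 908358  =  1219447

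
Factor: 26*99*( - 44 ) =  - 2^3 * 3^2*11^2 * 13^1 = - 113256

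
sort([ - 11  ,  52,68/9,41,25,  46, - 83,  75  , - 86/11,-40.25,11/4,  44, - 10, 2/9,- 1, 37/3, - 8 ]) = [ - 83, - 40.25, - 11, - 10, - 8, - 86/11 ,-1,2/9,11/4, 68/9,37/3, 25,41,44,46, 52, 75]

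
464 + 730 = 1194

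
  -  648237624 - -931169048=282931424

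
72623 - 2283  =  70340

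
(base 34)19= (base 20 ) 23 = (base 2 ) 101011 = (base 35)18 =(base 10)43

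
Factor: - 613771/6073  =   - 181^1*3391^1*6073^( - 1 )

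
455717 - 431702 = 24015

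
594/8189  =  594/8189  =  0.07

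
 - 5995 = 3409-9404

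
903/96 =301/32 = 9.41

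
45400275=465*97635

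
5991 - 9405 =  - 3414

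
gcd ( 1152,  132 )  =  12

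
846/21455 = 846/21455 = 0.04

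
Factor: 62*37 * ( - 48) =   -  2^5*3^1*31^1*37^1 = - 110112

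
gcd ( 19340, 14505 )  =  4835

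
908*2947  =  2675876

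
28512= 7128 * 4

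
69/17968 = 69/17968 = 0.00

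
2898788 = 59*49132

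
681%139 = 125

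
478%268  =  210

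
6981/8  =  6981/8 = 872.62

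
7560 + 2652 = 10212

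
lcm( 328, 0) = 0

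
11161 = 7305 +3856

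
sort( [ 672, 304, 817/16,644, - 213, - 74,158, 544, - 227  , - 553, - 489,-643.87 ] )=[ - 643.87, - 553,  -  489, - 227, - 213, - 74, 817/16,158,304, 544, 644, 672 ] 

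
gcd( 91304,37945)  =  1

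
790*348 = 274920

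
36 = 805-769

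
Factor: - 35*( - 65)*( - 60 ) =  - 2^2*3^1 * 5^3*7^1 * 13^1 = - 136500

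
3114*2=6228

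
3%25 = 3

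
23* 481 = 11063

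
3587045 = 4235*847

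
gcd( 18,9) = 9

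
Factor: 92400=2^4 * 3^1 * 5^2*7^1 * 11^1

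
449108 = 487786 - 38678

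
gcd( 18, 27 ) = 9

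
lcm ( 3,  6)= 6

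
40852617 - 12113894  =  28738723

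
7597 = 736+6861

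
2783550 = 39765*70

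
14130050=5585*2530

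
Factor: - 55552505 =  -5^1 * 11110501^1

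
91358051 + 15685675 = 107043726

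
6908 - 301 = 6607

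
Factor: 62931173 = 19^1*3312167^1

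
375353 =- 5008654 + 5384007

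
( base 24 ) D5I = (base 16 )1dca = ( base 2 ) 1110111001010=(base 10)7626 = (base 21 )H63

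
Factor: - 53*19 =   -  19^1 * 53^1 = - 1007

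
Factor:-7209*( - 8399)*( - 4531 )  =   - 274344759621 = - 3^4*23^1*37^1*89^1*  197^1*227^1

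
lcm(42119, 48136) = 336952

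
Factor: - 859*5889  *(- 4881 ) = 24691275531 = 3^2* 13^1 * 151^1*859^1 * 1627^1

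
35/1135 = 7/227=0.03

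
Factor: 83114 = 2^1*29^1 * 1433^1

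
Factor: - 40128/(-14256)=76/27 = 2^2*3^(-3)*19^1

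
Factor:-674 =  - 2^1*337^1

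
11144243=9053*1231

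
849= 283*3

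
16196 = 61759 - 45563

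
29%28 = 1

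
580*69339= 40216620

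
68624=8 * 8578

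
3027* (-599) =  - 1813173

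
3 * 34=102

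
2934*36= 105624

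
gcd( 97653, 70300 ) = 1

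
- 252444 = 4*(-63111 ) 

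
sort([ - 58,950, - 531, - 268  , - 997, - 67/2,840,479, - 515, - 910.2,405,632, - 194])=[ - 997, - 910.2,-531, - 515, - 268, - 194,  -  58, - 67/2,405,479,632,840,950 ] 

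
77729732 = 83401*932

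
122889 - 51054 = 71835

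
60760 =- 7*( - 8680 ) 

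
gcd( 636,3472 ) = 4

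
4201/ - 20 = -211 + 19/20 = - 210.05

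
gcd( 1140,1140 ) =1140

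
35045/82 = 427 + 31/82 = 427.38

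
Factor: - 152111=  - 152111^1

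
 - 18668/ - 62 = 9334/31=301.10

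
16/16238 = 8/8119 = 0.00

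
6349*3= 19047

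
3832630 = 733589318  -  729756688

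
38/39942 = 19/19971 = 0.00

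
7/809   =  7/809 =0.01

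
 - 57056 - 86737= - 143793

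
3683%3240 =443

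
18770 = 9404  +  9366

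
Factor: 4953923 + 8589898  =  13543821 = 3^3*501623^1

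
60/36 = 1 + 2/3 =1.67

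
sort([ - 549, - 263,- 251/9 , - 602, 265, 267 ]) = [  -  602,-549, -263, - 251/9,265,267]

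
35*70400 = 2464000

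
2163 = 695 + 1468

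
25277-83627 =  - 58350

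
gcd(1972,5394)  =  58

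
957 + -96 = 861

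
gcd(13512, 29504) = 8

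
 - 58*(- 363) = 21054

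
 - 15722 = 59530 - 75252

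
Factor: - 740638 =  - 2^1*547^1*677^1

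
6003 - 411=5592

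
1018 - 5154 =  - 4136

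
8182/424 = 19 + 63/212= 19.30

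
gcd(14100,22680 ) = 60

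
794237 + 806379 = 1600616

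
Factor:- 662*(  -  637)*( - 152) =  - 64097488  =  - 2^4 * 7^2 * 13^1*19^1*331^1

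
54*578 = 31212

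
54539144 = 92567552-38028408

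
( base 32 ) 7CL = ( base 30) 8CD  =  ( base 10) 7573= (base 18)156D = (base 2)1110110010101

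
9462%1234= 824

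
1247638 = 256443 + 991195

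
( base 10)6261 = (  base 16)1875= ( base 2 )1100001110101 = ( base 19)h6a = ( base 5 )200021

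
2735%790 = 365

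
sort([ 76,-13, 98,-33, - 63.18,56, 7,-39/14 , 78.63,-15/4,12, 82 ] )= [ - 63.18, - 33,-13, - 15/4,-39/14,7, 12,56, 76, 78.63, 82,98 ] 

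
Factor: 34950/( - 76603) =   -  2^1*3^1*5^2*233^1*76603^( - 1 )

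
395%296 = 99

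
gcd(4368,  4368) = 4368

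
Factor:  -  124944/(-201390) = 152/245 = 2^3*5^( - 1)*7^( - 2) * 19^1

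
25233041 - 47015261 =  - 21782220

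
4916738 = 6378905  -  1462167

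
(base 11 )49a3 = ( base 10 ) 6526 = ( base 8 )14576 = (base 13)2C80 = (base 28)892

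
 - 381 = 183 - 564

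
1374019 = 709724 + 664295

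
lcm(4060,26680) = 186760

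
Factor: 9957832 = 2^3*1244729^1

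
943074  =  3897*242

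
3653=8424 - 4771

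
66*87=5742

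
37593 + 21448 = 59041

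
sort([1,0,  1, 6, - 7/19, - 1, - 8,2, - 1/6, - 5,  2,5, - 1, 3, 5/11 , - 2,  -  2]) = [ - 8,  -  5,- 2,-2 ,-1,-1, - 7/19, - 1/6, 0 , 5/11, 1,1, 2,2, 3, 5, 6]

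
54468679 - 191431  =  54277248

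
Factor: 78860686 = 2^1*29^1*251^1*5417^1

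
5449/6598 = 5449/6598 = 0.83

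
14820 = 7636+7184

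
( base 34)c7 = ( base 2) 110011111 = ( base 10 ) 415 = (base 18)151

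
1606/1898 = 11/13 = 0.85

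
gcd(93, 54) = 3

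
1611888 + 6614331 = 8226219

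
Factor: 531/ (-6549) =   -  3/37 = - 3^1*37^( - 1) 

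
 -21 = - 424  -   - 403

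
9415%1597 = 1430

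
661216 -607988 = 53228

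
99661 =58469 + 41192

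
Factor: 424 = 2^3 * 53^1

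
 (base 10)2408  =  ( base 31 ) 2FL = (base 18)77E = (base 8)4550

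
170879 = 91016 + 79863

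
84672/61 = 84672/61 = 1388.07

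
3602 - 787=2815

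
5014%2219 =576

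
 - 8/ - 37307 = 8/37307  =  0.00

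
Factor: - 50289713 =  - 19^1*421^1* 6287^1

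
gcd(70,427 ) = 7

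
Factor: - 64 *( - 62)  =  3968=2^7*31^1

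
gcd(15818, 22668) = 2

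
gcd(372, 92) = 4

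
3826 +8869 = 12695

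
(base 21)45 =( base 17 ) 54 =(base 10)89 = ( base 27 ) 38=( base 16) 59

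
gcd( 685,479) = 1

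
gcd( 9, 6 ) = 3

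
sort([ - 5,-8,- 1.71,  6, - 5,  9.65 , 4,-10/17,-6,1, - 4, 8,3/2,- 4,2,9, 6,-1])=[ - 8,-6 ,-5, - 5, - 4 , - 4, - 1.71, - 1, - 10/17, 1,3/2  ,  2 , 4,6, 6, 8,  9,  9.65 ] 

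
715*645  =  461175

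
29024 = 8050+20974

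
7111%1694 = 335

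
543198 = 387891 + 155307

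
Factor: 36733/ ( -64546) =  - 2^(- 1 )* 59^( - 1)*109^1 * 337^1*547^( - 1 ) 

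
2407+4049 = 6456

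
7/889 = 1/127 = 0.01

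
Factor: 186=2^1*3^1 * 31^1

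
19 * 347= 6593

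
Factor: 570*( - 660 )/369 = -41800/41= - 2^3*5^2*11^1*19^1*41^(-1 ) 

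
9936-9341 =595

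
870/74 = 435/37 =11.76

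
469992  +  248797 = 718789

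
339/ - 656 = - 1+317/656  =  - 0.52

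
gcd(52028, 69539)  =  1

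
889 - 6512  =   - 5623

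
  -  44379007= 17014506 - 61393513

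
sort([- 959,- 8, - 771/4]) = [-959,-771/4,  -  8 ] 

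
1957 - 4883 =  - 2926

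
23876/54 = 442 + 4/27=442.15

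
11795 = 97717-85922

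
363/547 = 363/547 = 0.66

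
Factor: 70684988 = 2^2*11^1*281^1*5717^1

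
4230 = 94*45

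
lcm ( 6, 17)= 102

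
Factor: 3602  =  2^1*1801^1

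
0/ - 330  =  0/1 = - 0.00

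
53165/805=1519/23 =66.04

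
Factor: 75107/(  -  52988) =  - 2^( - 2 ) *13^ ( - 1 )*19^1 * 59^1*67^1*1019^( - 1)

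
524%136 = 116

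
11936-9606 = 2330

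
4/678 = 2/339 = 0.01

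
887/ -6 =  - 148 + 1/6=- 147.83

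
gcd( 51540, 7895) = 5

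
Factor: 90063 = 3^2*10007^1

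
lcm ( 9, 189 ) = 189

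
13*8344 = 108472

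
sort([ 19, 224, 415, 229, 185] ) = [ 19,  185, 224,229,415 ]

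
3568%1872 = 1696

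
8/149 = 8/149 = 0.05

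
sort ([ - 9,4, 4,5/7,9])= [-9 , 5/7, 4,  4, 9 ] 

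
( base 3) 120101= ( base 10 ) 415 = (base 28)en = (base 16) 19f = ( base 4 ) 12133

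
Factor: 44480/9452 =80/17 = 2^4 * 5^1 * 17^(-1) 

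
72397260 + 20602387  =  92999647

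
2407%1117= 173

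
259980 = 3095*84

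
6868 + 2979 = 9847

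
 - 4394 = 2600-6994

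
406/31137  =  406/31137 = 0.01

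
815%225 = 140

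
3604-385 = 3219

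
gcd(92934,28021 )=1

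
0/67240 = 0 = 0.00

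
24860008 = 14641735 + 10218273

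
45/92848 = 45/92848 = 0.00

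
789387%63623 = 25911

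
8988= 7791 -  - 1197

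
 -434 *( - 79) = 34286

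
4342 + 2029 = 6371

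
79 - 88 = - 9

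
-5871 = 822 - 6693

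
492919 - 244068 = 248851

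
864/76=216/19 = 11.37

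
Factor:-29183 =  - 7^1*11^1*379^1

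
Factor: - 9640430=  - 2^1*5^1*353^1 * 2731^1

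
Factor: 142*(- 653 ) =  - 92726 = - 2^1  *71^1*653^1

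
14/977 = 14/977 = 0.01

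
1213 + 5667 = 6880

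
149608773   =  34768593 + 114840180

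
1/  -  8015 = -1 + 8014/8015  =  -0.00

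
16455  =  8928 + 7527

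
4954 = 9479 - 4525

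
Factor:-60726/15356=  -  87/22   =  - 2^(-1 ) * 3^1*11^( - 1)*29^1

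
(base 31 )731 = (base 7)25613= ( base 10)6821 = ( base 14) 26b3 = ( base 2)1101010100101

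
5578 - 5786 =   -  208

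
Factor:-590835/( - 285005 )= 993/479  =  3^1 * 331^1 * 479^(- 1 )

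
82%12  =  10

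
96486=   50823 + 45663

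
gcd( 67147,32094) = 1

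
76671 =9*8519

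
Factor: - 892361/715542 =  - 2^( - 1 )*3^(  -  1) * 31^( - 1)*53^1*113^1* 149^1*3847^ ( - 1) 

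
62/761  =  62/761= 0.08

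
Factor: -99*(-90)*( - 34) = -2^2*3^4 * 5^1*11^1*17^1 = - 302940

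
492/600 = 41/50 = 0.82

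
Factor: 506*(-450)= - 2^2*3^2*5^2*11^1*23^1 =- 227700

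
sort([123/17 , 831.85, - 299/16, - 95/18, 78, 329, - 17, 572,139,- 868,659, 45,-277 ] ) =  [ - 868,-277, - 299/16 , - 17, - 95/18, 123/17,45, 78,139, 329,572,659,831.85]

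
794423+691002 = 1485425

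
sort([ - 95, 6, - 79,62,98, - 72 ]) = [ - 95, - 79, - 72,6,62, 98]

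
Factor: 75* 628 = 47100 = 2^2 * 3^1*5^2 * 157^1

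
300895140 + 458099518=758994658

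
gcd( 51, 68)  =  17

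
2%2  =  0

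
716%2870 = 716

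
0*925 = 0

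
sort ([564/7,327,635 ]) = [564/7,327,  635 ] 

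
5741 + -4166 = 1575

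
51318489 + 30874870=82193359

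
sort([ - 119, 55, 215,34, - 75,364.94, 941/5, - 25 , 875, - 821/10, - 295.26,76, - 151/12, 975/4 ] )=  [ - 295.26, - 119,- 821/10,-75 , - 25, - 151/12, 34, 55, 76, 941/5, 215, 975/4, 364.94, 875 ] 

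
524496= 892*588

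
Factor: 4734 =2^1 *3^2*263^1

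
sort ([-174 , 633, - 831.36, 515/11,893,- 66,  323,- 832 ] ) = [  -  832 ,  -  831.36 , - 174,  -  66 , 515/11, 323, 633 , 893]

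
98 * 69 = 6762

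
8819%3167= 2485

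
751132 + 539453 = 1290585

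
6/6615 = 2/2205=0.00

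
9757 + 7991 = 17748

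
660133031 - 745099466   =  -84966435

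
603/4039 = 603/4039 = 0.15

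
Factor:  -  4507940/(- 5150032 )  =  2^ (-2)*5^1*19^1*109^( - 1)*2953^(-1 )*11863^1= 1126985/1287508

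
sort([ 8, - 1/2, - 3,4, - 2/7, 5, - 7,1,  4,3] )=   [ - 7,  -  3, - 1/2,-2/7,1, 3,4,4,5, 8 ]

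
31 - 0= 31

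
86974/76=1144 + 15/38 = 1144.39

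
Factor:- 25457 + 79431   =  53974=2^1*26987^1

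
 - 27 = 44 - 71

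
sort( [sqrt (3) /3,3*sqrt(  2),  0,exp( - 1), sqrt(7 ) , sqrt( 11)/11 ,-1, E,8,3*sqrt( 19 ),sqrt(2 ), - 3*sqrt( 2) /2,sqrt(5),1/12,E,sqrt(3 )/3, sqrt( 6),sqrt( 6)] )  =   [ - 3 * sqrt(2)/2,- 1,0,1/12,sqrt( 11) /11, exp( -1 ),sqrt(3 ) /3, sqrt(3)/3,sqrt( 2),sqrt( 5 ),sqrt(6),sqrt( 6),sqrt(7),E,E,3 * sqrt(2),8, 3 * sqrt(19 )]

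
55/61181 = 55/61181 = 0.00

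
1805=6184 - 4379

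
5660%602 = 242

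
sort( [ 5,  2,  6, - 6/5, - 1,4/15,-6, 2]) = [ - 6,  -  6/5, - 1,4/15, 2, 2,5,6 ]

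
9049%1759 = 254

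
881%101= 73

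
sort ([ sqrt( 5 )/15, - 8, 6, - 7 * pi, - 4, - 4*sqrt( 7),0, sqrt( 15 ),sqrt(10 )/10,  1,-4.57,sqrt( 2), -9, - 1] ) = [ - 7*pi, - 4*sqrt(7),-9, - 8, -4.57, - 4, - 1, 0,  sqrt(5 )/15, sqrt(10 )/10,1, sqrt( 2 ),sqrt(15 ),6 ]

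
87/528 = 29/176 = 0.16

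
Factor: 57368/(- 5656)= -71/7 = - 7^( - 1) * 71^1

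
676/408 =1 + 67/102 = 1.66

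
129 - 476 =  - 347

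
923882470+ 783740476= 1707622946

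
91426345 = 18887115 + 72539230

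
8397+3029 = 11426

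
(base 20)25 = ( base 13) 36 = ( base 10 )45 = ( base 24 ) 1l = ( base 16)2D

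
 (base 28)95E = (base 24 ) CCA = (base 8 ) 16052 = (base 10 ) 7210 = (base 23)DEB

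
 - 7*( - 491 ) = 3437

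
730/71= 10 + 20/71  =  10.28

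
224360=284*790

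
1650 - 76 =1574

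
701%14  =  1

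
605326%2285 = 2086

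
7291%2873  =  1545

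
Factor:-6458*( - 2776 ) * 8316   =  149084324928 =2^6*3^3*7^1*11^1*347^1 * 3229^1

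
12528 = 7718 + 4810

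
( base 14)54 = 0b1001010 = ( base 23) 35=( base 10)74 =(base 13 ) 59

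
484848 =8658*56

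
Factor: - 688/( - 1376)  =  1/2=2^(-1 ) 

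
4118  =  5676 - 1558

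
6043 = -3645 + 9688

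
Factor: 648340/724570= 2^1*421^1*941^ (  -  1)=842/941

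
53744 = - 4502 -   -  58246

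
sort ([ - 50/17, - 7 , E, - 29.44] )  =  [- 29.44, - 7,  -  50/17,  E ]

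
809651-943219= - 133568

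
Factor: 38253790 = 2^1*5^1*3825379^1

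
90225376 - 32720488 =57504888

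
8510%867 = 707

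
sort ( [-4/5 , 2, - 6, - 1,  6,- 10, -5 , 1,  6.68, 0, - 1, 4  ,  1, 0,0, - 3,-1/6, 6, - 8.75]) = [ - 10, - 8.75, - 6, - 5,  -  3,-1, - 1, - 4/5,-1/6,0,0,0,1,1,2,4,6, 6,6.68] 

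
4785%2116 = 553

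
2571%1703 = 868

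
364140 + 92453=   456593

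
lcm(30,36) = 180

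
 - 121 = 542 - 663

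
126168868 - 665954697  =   - 539785829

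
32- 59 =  - 27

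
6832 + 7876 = 14708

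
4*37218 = 148872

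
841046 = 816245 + 24801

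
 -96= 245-341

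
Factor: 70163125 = 5^4*112261^1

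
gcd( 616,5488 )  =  56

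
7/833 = 1/119 = 0.01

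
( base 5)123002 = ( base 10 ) 4752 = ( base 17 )g79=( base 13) 2217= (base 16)1290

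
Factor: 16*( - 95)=  -  2^4*5^1 *19^1 = - 1520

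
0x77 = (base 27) 4B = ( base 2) 1110111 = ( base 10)119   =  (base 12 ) 9B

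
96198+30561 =126759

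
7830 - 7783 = 47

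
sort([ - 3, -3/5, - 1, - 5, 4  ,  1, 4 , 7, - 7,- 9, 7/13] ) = [-9, - 7, - 5, - 3,-1, - 3/5, 7/13, 1, 4, 4, 7] 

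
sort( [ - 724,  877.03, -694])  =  [-724, - 694,  877.03]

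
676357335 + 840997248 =1517354583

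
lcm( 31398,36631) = 219786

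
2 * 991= 1982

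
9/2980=9/2980 = 0.00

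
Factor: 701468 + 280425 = 981893  =  11^1*23^1 * 3881^1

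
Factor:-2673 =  - 3^5*11^1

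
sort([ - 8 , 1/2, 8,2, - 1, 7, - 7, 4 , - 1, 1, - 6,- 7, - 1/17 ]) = [ - 8, - 7,-7, - 6,-1,-1, - 1/17,1/2, 1,2,4,7,8]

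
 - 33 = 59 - 92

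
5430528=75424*72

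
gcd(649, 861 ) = 1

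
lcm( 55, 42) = 2310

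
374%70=24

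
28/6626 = 14/3313 = 0.00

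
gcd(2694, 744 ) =6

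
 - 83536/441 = - 83536/441= - 189.42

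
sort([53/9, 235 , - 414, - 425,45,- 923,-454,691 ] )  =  [ - 923,  -  454,  -  425, - 414, 53/9,  45, 235,691]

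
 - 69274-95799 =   -  165073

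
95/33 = 2+29/33=   2.88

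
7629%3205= 1219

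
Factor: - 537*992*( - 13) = 2^5*3^1*13^1*31^1*179^1 = 6925152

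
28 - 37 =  - 9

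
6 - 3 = 3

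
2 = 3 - 1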